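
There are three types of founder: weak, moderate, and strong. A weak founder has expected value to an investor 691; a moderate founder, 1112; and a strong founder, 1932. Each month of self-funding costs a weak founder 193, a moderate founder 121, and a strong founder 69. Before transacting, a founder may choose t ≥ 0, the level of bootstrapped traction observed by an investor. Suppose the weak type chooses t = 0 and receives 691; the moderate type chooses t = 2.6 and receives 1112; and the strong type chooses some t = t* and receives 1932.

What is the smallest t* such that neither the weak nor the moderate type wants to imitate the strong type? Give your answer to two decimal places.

Moderate type (on-path payoff 1112 − 121×2.6 = 797.4) won't mimic when 797.4 ≥ 1932 − 121·t*, i.e. t* ≥ 9.38.
Weak type (on-path payoff 691) won't mimic when 691 ≥ 1932 − 193·t*, i.e. t* ≥ 6.43.
Both must hold, so t* = max(6.43, 9.38) = 9.38. The moderate type's constraint binds.

9.38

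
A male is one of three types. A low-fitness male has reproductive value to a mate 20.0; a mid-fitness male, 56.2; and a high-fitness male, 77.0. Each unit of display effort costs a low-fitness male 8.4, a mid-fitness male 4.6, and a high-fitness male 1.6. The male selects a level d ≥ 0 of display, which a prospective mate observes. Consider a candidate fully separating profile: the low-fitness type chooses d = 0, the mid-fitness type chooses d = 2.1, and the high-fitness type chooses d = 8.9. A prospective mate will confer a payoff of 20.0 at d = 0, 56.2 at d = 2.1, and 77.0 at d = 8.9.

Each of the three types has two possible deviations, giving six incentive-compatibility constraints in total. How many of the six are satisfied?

High-fitness (own payoff 77.0 − 1.6×8.9 = 62.76): to d=0 gives 20.0 → no gain ✓; to d=2.1 gives 56.2 − 1.6×2.1 = 52.84 → no gain ✓.
Mid-fitness (own payoff 56.2 − 4.6×2.1 = 46.54): to d=0 gives 20.0 → no gain ✓; to d=8.9 gives 77.0 − 4.6×8.9 = 36.06 → no gain ✓.
Low-fitness (own payoff 20.0): to d=2.1 gives 56.2 − 8.4×2.1 = 38.56 → profitable ✗; to d=8.9 gives 77.0 − 8.4×8.9 = 2.24 → no gain ✓.
5 of the 6 constraints hold; not an equilibrium.

5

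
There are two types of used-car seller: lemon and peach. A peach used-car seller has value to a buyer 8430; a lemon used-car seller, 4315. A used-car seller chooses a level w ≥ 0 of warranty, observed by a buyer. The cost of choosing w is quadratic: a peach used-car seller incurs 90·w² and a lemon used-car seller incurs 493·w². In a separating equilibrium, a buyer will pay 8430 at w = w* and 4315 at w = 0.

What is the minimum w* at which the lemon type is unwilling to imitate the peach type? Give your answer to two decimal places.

2.89

The lemon type at w = 0 receives 4315; imitating at w* yields 8430 − 493·w*².
Indifference: 4315 = 8430 − 493·w*², so w*² = (8430 − 4315) / 493 ≈ 8.3469.
w* = √8.3469 ≈ 2.89.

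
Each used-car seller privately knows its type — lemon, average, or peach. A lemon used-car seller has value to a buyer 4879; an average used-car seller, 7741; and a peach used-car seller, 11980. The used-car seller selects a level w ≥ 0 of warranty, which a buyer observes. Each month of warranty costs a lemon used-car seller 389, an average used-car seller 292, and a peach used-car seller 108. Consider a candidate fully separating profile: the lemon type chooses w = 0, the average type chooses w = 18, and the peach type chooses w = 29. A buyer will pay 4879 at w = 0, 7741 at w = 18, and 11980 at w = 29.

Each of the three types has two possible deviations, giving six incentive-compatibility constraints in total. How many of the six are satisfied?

4

Average (own payoff 7741 − 292×18 = 2485): to w=0 gives 4879 → profitable ✗; to w=29 gives 11980 − 292×29 = 3512 → profitable ✗.
Peach (own payoff 11980 − 108×29 = 8848): to w=0 gives 4879 → no gain ✓; to w=18 gives 7741 − 108×18 = 5797 → no gain ✓.
Lemon (own payoff 4879): to w=18 gives 7741 − 389×18 = 739 → no gain ✓; to w=29 gives 11980 − 389×29 = 699 → no gain ✓.
4 of the 6 constraints hold; not an equilibrium.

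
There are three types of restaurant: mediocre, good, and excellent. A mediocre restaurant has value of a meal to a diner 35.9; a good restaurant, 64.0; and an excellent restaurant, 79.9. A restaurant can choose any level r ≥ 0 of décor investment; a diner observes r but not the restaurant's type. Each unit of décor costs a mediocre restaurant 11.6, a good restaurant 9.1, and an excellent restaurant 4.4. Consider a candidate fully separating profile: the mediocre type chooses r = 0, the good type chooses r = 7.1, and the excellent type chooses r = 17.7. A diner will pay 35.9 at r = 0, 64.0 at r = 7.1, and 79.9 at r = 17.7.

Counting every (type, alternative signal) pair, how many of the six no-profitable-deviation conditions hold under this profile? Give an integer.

3

Excellent (own payoff 79.9 − 4.4×17.7 = 2.02): to r=0 gives 35.9 → profitable ✗; to r=7.1 gives 64.0 − 4.4×7.1 = 32.76 → profitable ✗.
Good (own payoff 64.0 − 9.1×7.1 = -0.61): to r=0 gives 35.9 → profitable ✗; to r=17.7 gives 79.9 − 9.1×17.7 = -81.17 → no gain ✓.
Mediocre (own payoff 35.9): to r=7.1 gives 64.0 − 11.6×7.1 = -18.36 → no gain ✓; to r=17.7 gives 79.9 − 11.6×17.7 = -125.42 → no gain ✓.
3 of the 6 constraints hold; not an equilibrium.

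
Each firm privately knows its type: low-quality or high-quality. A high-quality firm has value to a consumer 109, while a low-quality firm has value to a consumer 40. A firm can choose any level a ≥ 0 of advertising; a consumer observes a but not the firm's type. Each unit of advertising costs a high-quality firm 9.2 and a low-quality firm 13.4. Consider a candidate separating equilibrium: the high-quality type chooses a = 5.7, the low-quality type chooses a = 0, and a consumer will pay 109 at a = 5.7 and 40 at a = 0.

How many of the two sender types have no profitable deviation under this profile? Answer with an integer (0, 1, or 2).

2

Low-quality type: stay at 0 → 40; mimic → 109 − 13.4 × 5.7 = 32.62. IC holds (40 ≥ 32.62).
High-quality type: signal → 109 − 9.2 × 5.7 = 56.56; deviate to 0 → 40. IC holds (56.56 ≥ 40).
2 of 2 constraints hold, so this is a separating equilibrium.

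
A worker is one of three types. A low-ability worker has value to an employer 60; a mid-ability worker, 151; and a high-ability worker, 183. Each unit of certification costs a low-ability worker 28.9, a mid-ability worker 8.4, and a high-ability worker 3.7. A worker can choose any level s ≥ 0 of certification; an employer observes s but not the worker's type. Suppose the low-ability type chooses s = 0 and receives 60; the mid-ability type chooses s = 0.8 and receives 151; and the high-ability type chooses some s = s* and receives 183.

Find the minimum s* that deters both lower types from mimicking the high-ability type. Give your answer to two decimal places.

4.61

Mid-ability type (on-path payoff 151 − 8.4×0.8 = 144.28) won't mimic when 144.28 ≥ 183 − 8.4·s*, i.e. s* ≥ 4.61.
Low-ability type (on-path payoff 60) won't mimic when 60 ≥ 183 − 28.9·s*, i.e. s* ≥ 4.26.
Both must hold, so s* = max(4.26, 4.61) = 4.61. The mid-ability type's constraint binds.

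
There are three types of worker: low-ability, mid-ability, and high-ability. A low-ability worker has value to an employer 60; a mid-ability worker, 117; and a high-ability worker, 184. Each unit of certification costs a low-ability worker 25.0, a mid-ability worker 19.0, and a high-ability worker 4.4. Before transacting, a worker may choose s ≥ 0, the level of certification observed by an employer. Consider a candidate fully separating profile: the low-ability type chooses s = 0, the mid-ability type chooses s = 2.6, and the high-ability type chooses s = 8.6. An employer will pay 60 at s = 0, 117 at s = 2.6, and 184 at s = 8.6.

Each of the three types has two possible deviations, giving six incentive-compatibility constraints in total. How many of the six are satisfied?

Mid-ability (own payoff 117 − 19.0×2.6 = 67.6): to s=0 gives 60 → no gain ✓; to s=8.6 gives 184 − 19.0×8.6 = 20.6 → no gain ✓.
Low-ability (own payoff 60): to s=2.6 gives 117 − 25.0×2.6 = 52 → no gain ✓; to s=8.6 gives 184 − 25.0×8.6 = -31 → no gain ✓.
High-ability (own payoff 184 − 4.4×8.6 = 146.16): to s=0 gives 60 → no gain ✓; to s=2.6 gives 117 − 4.4×2.6 = 105.56 → no gain ✓.
6 of the 6 constraints hold; this profile is a separating equilibrium.

6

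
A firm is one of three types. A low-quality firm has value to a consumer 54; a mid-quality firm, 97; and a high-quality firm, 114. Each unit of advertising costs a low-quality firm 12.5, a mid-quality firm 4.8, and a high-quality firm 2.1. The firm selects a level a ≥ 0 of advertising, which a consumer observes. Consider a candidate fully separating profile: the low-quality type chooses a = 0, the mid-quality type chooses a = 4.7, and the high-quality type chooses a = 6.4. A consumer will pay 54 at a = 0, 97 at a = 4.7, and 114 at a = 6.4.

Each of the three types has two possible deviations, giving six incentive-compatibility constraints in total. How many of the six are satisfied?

5

High-quality (own payoff 114 − 2.1×6.4 = 100.56): to a=0 gives 54 → no gain ✓; to a=4.7 gives 97 − 2.1×4.7 = 87.13 → no gain ✓.
Low-quality (own payoff 54): to a=4.7 gives 97 − 12.5×4.7 = 38.25 → no gain ✓; to a=6.4 gives 114 − 12.5×6.4 = 34 → no gain ✓.
Mid-quality (own payoff 97 − 4.8×4.7 = 74.44): to a=0 gives 54 → no gain ✓; to a=6.4 gives 114 − 4.8×6.4 = 83.28 → profitable ✗.
5 of the 6 constraints hold; not an equilibrium.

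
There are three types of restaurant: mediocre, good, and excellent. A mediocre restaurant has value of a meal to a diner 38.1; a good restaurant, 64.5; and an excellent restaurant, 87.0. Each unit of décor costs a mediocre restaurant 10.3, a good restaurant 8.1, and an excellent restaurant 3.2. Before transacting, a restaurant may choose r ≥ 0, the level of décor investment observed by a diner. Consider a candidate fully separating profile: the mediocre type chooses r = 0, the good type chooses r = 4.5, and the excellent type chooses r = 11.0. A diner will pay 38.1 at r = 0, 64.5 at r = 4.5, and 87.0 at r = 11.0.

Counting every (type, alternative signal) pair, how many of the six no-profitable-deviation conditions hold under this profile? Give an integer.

5

Mediocre (own payoff 38.1): to r=4.5 gives 64.5 − 10.3×4.5 = 18.15 → no gain ✓; to r=11.0 gives 87.0 − 10.3×11.0 = -26.3 → no gain ✓.
Excellent (own payoff 87.0 − 3.2×11.0 = 51.8): to r=0 gives 38.1 → no gain ✓; to r=4.5 gives 64.5 − 3.2×4.5 = 50.1 → no gain ✓.
Good (own payoff 64.5 − 8.1×4.5 = 28.05): to r=0 gives 38.1 → profitable ✗; to r=11.0 gives 87.0 − 8.1×11.0 = -2.1 → no gain ✓.
5 of the 6 constraints hold; not an equilibrium.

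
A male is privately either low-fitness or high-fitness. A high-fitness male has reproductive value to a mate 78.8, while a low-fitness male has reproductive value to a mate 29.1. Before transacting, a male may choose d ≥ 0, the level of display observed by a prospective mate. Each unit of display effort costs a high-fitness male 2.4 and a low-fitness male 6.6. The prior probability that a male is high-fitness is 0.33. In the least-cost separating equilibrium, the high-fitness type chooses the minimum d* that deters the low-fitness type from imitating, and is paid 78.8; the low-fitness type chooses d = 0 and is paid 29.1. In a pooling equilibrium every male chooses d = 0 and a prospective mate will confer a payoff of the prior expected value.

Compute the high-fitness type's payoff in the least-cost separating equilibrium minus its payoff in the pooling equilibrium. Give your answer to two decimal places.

Least-cost separating signal: d* solves 29.1 = 78.8 − 6.6·d*, so d* = (78.8 − 29.1)/6.6 ≈ 7.5303.
High-fitness type's separating payoff: 78.8 − 2.4 × d* = 78.8 − 2.4 × (78.8 − 29.1)/6.6 = 78.8 − 119.28/6.6 ≈ 60.7273.
Pooling payoff: 0.33 × 78.8 + 0.67 × 29.1 = 45.501.
Difference: 60.7273 − 45.501 = 15.2263, i.e. 15.23 to two decimal places.
The high-fitness type prefers to separate.

15.23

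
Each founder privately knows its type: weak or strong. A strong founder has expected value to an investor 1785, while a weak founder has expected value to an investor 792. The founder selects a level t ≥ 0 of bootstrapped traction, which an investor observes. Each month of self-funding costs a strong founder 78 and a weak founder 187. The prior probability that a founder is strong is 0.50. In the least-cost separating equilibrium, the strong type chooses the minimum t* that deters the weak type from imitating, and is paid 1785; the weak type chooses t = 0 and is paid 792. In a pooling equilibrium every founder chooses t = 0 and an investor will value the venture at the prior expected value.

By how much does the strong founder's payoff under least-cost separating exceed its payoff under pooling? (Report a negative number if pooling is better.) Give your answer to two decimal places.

Least-cost separating signal: t* solves 792 = 1785 − 187·t*, so t* = (1785 − 792)/187 ≈ 5.3102.
Strong type's separating payoff: 1785 − 78 × t* = 1785 − 78 × (1785 − 792)/187 = 1785 − 77454/187 ≈ 1370.8075.
Pooling payoff: 0.50 × 1785 + 0.50 × 792 = 1288.5.
Difference: 1370.8075 − 1288.5 = 82.3075, i.e. 82.31 to two decimal places.
The strong type prefers to separate.

82.31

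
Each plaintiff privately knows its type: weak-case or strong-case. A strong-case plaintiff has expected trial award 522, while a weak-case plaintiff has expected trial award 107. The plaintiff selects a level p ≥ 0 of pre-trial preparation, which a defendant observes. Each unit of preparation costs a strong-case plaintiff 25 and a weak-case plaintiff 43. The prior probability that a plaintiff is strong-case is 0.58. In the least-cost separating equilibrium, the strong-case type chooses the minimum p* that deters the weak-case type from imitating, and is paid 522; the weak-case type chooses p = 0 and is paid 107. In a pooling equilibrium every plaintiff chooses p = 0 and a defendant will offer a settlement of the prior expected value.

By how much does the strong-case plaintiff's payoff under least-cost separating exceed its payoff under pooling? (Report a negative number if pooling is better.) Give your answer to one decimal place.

-67.0

Least-cost separating signal: p* solves 107 = 522 − 43·p*, so p* = (522 − 107)/43 ≈ 9.6512.
Strong-case type's separating payoff: 522 − 25 × p* = 522 − 25 × (522 − 107)/43 = 522 − 10375/43 ≈ 280.721.
Pooling payoff: 0.58 × 522 + 0.42 × 107 = 347.7.
Difference: 280.721 − 347.7 = -66.979, i.e. -67.0 to one decimal place.
The strong-case type would prefer the pooling outcome.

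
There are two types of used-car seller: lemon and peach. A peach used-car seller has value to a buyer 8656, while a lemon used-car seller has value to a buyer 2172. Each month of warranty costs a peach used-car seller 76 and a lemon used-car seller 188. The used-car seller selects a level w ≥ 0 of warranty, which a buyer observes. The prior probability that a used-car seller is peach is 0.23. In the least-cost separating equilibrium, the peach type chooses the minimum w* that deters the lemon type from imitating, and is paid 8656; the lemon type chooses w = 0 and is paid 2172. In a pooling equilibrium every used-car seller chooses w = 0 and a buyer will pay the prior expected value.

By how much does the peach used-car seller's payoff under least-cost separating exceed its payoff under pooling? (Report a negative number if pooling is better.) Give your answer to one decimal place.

Least-cost separating signal: w* solves 2172 = 8656 − 188·w*, so w* = (8656 − 2172)/188 ≈ 34.4894.
Peach type's separating payoff: 8656 − 76 × w* = 8656 − 76 × (8656 − 2172)/188 = 8656 − 492784/188 ≈ 6034.809.
Pooling payoff: 0.23 × 8656 + 0.77 × 2172 = 3663.32.
Difference: 6034.809 − 3663.32 = 2371.489, i.e. 2371.5 to one decimal place.
The peach type prefers to separate.

2371.5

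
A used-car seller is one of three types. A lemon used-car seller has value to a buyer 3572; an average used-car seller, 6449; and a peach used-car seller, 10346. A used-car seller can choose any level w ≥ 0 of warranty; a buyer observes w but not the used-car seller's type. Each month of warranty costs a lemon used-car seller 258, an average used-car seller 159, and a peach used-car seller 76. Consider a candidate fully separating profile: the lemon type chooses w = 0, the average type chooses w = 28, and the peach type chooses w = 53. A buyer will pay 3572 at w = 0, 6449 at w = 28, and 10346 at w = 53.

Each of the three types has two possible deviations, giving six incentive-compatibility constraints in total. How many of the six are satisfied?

5

Average (own payoff 6449 − 159×28 = 1997): to w=0 gives 3572 → profitable ✗; to w=53 gives 10346 − 159×53 = 1919 → no gain ✓.
Lemon (own payoff 3572): to w=28 gives 6449 − 258×28 = -775 → no gain ✓; to w=53 gives 10346 − 258×53 = -3328 → no gain ✓.
Peach (own payoff 10346 − 76×53 = 6318): to w=0 gives 3572 → no gain ✓; to w=28 gives 6449 − 76×28 = 4321 → no gain ✓.
5 of the 6 constraints hold; not an equilibrium.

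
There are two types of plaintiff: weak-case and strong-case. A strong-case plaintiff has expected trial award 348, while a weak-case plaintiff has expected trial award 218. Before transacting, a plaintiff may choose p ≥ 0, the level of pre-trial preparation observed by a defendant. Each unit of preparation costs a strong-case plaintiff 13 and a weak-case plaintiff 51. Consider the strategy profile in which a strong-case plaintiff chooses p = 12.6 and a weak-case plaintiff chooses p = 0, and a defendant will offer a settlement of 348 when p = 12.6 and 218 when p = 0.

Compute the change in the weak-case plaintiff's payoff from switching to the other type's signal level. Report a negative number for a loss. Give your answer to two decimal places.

-512.60

Playing p = 0 the weak-case plaintiff receives 218.
Deviating to p = 12.6 brings payment 348 at cost 51 × 12.6 = 642.6, netting -294.6.
Gain from deviating: -294.6 − 218 = -512.60.
The gain is negative, so the weak-case type's incentive-compatibility constraint is satisfied.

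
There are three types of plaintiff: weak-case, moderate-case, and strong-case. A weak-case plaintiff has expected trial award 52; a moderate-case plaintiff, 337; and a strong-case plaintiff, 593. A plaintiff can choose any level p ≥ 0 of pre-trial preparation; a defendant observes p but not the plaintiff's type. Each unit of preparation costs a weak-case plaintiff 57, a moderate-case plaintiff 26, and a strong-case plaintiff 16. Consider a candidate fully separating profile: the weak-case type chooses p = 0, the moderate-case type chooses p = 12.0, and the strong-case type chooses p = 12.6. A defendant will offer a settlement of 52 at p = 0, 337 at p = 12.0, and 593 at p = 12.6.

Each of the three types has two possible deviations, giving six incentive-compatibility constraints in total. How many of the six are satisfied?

4

Strong-case (own payoff 593 − 16×12.6 = 391.4): to p=0 gives 52 → no gain ✓; to p=12.0 gives 337 − 16×12.0 = 145 → no gain ✓.
Moderate-case (own payoff 337 − 26×12.0 = 25): to p=0 gives 52 → profitable ✗; to p=12.6 gives 593 − 26×12.6 = 265.4 → profitable ✗.
Weak-case (own payoff 52): to p=12.0 gives 337 − 57×12.0 = -347 → no gain ✓; to p=12.6 gives 593 − 57×12.6 = -125.2 → no gain ✓.
4 of the 6 constraints hold; not an equilibrium.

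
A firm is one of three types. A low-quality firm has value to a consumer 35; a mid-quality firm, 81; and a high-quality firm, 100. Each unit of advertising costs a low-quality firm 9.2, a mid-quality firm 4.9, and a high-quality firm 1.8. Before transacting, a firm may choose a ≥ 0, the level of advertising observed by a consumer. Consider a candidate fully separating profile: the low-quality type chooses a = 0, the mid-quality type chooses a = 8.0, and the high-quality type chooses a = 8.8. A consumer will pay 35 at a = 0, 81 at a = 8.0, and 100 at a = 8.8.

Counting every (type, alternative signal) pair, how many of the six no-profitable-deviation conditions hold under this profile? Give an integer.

5

High-quality (own payoff 100 − 1.8×8.8 = 84.16): to a=0 gives 35 → no gain ✓; to a=8.0 gives 81 − 1.8×8.0 = 66.6 → no gain ✓.
Mid-quality (own payoff 81 − 4.9×8.0 = 41.8): to a=0 gives 35 → no gain ✓; to a=8.8 gives 100 − 4.9×8.8 = 56.88 → profitable ✗.
Low-quality (own payoff 35): to a=8.0 gives 81 − 9.2×8.0 = 7.4 → no gain ✓; to a=8.8 gives 100 − 9.2×8.8 = 19.04 → no gain ✓.
5 of the 6 constraints hold; not an equilibrium.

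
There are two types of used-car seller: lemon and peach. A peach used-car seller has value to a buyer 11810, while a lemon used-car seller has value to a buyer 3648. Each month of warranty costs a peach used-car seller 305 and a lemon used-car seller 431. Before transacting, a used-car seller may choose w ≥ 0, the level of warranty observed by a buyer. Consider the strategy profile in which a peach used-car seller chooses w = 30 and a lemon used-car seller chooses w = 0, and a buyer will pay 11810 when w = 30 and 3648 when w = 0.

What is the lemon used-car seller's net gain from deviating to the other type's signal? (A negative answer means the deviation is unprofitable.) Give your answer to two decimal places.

Playing w = 0 the lemon used-car seller receives 3648.
Deviating to w = 30 brings payment 11810 at cost 431 × 30 = 12930, netting -1120.
Gain from deviating: -1120 − 3648 = -4768.00.
The gain is negative, so the lemon type's incentive-compatibility constraint is satisfied.

-4768.00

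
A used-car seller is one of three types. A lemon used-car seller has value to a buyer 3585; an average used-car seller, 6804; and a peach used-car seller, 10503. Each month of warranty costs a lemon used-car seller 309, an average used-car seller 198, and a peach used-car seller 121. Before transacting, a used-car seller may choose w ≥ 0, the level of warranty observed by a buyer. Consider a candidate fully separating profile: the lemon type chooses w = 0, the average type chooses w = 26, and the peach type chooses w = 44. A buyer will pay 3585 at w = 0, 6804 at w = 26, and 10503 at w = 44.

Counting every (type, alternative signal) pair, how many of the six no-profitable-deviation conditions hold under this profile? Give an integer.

Average (own payoff 6804 − 198×26 = 1656): to w=0 gives 3585 → profitable ✗; to w=44 gives 10503 − 198×44 = 1791 → profitable ✗.
Lemon (own payoff 3585): to w=26 gives 6804 − 309×26 = -1230 → no gain ✓; to w=44 gives 10503 − 309×44 = -3093 → no gain ✓.
Peach (own payoff 10503 − 121×44 = 5179): to w=0 gives 3585 → no gain ✓; to w=26 gives 6804 − 121×26 = 3658 → no gain ✓.
4 of the 6 constraints hold; not an equilibrium.

4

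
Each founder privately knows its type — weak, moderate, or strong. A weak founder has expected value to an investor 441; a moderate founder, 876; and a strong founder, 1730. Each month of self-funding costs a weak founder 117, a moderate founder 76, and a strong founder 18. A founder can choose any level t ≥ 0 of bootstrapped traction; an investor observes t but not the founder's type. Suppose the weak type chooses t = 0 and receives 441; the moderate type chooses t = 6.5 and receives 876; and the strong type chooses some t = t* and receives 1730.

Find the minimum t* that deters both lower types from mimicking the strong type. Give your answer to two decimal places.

17.74

Weak type (on-path payoff 441) won't mimic when 441 ≥ 1730 − 117·t*, i.e. t* ≥ 11.02.
Moderate type (on-path payoff 876 − 76×6.5 = 382) won't mimic when 382 ≥ 1730 − 76·t*, i.e. t* ≥ 17.74.
Both must hold, so t* = max(11.02, 17.74) = 17.74. The moderate type's constraint binds.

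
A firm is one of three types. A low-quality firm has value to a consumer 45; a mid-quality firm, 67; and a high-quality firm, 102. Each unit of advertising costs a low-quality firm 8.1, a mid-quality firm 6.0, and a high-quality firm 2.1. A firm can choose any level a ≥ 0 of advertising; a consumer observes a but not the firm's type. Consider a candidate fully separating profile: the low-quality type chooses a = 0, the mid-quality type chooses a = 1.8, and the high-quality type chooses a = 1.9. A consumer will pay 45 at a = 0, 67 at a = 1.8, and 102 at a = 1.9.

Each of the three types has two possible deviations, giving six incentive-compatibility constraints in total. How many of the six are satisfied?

3

Mid-quality (own payoff 67 − 6.0×1.8 = 56.2): to a=0 gives 45 → no gain ✓; to a=1.9 gives 102 − 6.0×1.9 = 90.6 → profitable ✗.
High-quality (own payoff 102 − 2.1×1.9 = 98.01): to a=0 gives 45 → no gain ✓; to a=1.8 gives 67 − 2.1×1.8 = 63.22 → no gain ✓.
Low-quality (own payoff 45): to a=1.8 gives 67 − 8.1×1.8 = 52.42 → profitable ✗; to a=1.9 gives 102 − 8.1×1.9 = 86.61 → profitable ✗.
3 of the 6 constraints hold; not an equilibrium.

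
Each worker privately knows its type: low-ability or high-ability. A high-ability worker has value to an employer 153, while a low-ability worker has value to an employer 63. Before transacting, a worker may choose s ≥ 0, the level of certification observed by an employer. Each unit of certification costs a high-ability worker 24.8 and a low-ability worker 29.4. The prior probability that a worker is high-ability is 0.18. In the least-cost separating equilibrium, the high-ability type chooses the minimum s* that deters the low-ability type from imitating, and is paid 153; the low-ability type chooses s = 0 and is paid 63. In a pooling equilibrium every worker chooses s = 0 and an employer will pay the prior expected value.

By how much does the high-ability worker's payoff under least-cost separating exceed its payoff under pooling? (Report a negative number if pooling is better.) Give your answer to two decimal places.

-2.12

Least-cost separating signal: s* solves 63 = 153 − 29.4·s*, so s* = (153 − 63)/29.4 ≈ 3.0612.
High-ability type's separating payoff: 153 − 24.8 × s* = 153 − 24.8 × (153 − 63)/29.4 = 153 − 2232/29.4 ≈ 77.0816.
Pooling payoff: 0.18 × 153 + 0.82 × 63 = 79.2.
Difference: 77.0816 − 79.2 = -2.1184, i.e. -2.12 to two decimal places.
The high-ability type would prefer the pooling outcome.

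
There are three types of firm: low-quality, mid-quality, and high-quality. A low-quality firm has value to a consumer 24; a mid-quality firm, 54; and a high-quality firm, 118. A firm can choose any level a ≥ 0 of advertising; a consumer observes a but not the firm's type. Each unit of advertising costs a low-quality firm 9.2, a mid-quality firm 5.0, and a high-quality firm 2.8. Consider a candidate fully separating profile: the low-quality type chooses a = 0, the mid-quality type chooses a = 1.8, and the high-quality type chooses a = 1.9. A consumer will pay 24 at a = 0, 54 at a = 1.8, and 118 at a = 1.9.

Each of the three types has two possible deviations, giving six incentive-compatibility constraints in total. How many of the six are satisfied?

3

Mid-quality (own payoff 54 − 5.0×1.8 = 45): to a=0 gives 24 → no gain ✓; to a=1.9 gives 118 − 5.0×1.9 = 108.5 → profitable ✗.
Low-quality (own payoff 24): to a=1.8 gives 54 − 9.2×1.8 = 37.44 → profitable ✗; to a=1.9 gives 118 − 9.2×1.9 = 100.52 → profitable ✗.
High-quality (own payoff 118 − 2.8×1.9 = 112.68): to a=0 gives 24 → no gain ✓; to a=1.8 gives 54 − 2.8×1.8 = 48.96 → no gain ✓.
3 of the 6 constraints hold; not an equilibrium.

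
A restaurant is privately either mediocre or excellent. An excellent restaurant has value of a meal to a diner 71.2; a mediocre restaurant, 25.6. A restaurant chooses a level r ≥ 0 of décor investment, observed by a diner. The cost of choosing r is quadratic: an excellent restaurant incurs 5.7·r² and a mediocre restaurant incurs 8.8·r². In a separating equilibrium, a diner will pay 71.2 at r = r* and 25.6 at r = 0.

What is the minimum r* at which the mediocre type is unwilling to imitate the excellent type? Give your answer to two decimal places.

The mediocre type at r = 0 receives 25.6; imitating at r* yields 71.2 − 8.8·r*².
Indifference: 25.6 = 71.2 − 8.8·r*², so r*² = (71.2 − 25.6) / 8.8 ≈ 5.1818.
r* = √5.1818 ≈ 2.28.

2.28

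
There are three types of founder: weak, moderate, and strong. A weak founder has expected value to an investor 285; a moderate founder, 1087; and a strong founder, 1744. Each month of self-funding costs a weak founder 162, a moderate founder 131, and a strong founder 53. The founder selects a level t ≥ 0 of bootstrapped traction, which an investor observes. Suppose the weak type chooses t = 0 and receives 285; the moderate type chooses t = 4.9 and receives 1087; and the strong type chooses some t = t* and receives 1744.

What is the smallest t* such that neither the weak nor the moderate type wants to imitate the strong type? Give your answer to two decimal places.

9.92

Weak type (on-path payoff 285) won't mimic when 285 ≥ 1744 − 162·t*, i.e. t* ≥ 9.01.
Moderate type (on-path payoff 1087 − 131×4.9 = 445.1) won't mimic when 445.1 ≥ 1744 − 131·t*, i.e. t* ≥ 9.92.
Both must hold, so t* = max(9.01, 9.92) = 9.92. The moderate type's constraint binds.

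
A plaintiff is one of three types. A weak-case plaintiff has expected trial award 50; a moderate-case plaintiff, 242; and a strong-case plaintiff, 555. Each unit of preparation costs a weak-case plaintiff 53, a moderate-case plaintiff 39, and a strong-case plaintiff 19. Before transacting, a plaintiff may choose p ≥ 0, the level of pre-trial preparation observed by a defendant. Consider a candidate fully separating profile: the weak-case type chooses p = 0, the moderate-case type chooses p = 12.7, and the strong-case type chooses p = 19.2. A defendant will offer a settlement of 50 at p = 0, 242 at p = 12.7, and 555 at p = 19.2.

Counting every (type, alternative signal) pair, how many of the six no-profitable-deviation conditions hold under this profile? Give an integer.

Weak-case (own payoff 50): to p=12.7 gives 242 − 53×12.7 = -431.1 → no gain ✓; to p=19.2 gives 555 − 53×19.2 = -462.6 → no gain ✓.
Moderate-case (own payoff 242 − 39×12.7 = -253.3): to p=0 gives 50 → profitable ✗; to p=19.2 gives 555 − 39×19.2 = -193.8 → profitable ✗.
Strong-case (own payoff 555 − 19×19.2 = 190.2): to p=0 gives 50 → no gain ✓; to p=12.7 gives 242 − 19×12.7 = 0.7 → no gain ✓.
4 of the 6 constraints hold; not an equilibrium.

4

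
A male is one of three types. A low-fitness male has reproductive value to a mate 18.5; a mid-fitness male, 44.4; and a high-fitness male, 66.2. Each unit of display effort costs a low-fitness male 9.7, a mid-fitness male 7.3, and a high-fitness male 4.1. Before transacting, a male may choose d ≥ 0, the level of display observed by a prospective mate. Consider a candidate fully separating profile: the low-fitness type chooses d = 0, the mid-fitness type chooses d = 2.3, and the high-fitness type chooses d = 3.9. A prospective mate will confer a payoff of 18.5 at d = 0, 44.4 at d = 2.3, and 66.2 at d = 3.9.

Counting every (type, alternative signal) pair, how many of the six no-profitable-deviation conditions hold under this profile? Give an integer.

3

Mid-fitness (own payoff 44.4 − 7.3×2.3 = 27.61): to d=0 gives 18.5 → no gain ✓; to d=3.9 gives 66.2 − 7.3×3.9 = 37.73 → profitable ✗.
High-fitness (own payoff 66.2 − 4.1×3.9 = 50.21): to d=0 gives 18.5 → no gain ✓; to d=2.3 gives 44.4 − 4.1×2.3 = 34.97 → no gain ✓.
Low-fitness (own payoff 18.5): to d=2.3 gives 44.4 − 9.7×2.3 = 22.09 → profitable ✗; to d=3.9 gives 66.2 − 9.7×3.9 = 28.37 → profitable ✗.
3 of the 6 constraints hold; not an equilibrium.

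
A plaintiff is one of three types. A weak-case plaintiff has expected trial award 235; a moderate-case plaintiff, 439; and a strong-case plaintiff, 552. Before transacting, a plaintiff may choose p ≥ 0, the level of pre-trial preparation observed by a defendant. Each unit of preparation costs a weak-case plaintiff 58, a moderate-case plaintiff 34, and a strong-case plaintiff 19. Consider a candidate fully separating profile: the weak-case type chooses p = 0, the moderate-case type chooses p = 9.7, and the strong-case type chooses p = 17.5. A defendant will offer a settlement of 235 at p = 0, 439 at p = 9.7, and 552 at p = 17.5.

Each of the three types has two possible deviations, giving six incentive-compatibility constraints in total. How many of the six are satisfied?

3

Weak-case (own payoff 235): to p=9.7 gives 439 − 58×9.7 = -123.6 → no gain ✓; to p=17.5 gives 552 − 58×17.5 = -463 → no gain ✓.
Moderate-case (own payoff 439 − 34×9.7 = 109.2): to p=0 gives 235 → profitable ✗; to p=17.5 gives 552 − 34×17.5 = -43 → no gain ✓.
Strong-case (own payoff 552 − 19×17.5 = 219.5): to p=0 gives 235 → profitable ✗; to p=9.7 gives 439 − 19×9.7 = 254.7 → profitable ✗.
3 of the 6 constraints hold; not an equilibrium.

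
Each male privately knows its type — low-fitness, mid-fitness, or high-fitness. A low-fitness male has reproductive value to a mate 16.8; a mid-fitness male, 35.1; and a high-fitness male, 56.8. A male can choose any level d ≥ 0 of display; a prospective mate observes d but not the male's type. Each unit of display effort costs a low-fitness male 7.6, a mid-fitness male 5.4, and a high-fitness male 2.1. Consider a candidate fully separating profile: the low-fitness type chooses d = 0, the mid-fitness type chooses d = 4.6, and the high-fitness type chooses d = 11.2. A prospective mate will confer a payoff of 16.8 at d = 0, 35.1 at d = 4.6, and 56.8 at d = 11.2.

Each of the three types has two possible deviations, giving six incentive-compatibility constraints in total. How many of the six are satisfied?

5

Low-fitness (own payoff 16.8): to d=4.6 gives 35.1 − 7.6×4.6 = 0.14 → no gain ✓; to d=11.2 gives 56.8 − 7.6×11.2 = -28.32 → no gain ✓.
Mid-fitness (own payoff 35.1 − 5.4×4.6 = 10.26): to d=0 gives 16.8 → profitable ✗; to d=11.2 gives 56.8 − 5.4×11.2 = -3.68 → no gain ✓.
High-fitness (own payoff 56.8 − 2.1×11.2 = 33.28): to d=0 gives 16.8 → no gain ✓; to d=4.6 gives 35.1 − 2.1×4.6 = 25.44 → no gain ✓.
5 of the 6 constraints hold; not an equilibrium.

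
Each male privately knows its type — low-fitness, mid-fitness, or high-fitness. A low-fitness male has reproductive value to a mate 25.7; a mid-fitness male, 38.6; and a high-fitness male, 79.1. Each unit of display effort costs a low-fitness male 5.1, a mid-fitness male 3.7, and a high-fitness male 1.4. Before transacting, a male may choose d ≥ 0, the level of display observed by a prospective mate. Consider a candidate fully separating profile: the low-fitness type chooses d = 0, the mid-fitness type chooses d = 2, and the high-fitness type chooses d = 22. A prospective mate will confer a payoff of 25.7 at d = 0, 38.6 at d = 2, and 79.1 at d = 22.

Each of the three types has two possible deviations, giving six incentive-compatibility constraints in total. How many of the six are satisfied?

5

Mid-fitness (own payoff 38.6 − 3.7×2 = 31.2): to d=0 gives 25.7 → no gain ✓; to d=22 gives 79.1 − 3.7×22 = -2.3 → no gain ✓.
High-fitness (own payoff 79.1 − 1.4×22 = 48.3): to d=0 gives 25.7 → no gain ✓; to d=2 gives 38.6 − 1.4×2 = 35.8 → no gain ✓.
Low-fitness (own payoff 25.7): to d=2 gives 38.6 − 5.1×2 = 28.4 → profitable ✗; to d=22 gives 79.1 − 5.1×22 = -33.1 → no gain ✓.
5 of the 6 constraints hold; not an equilibrium.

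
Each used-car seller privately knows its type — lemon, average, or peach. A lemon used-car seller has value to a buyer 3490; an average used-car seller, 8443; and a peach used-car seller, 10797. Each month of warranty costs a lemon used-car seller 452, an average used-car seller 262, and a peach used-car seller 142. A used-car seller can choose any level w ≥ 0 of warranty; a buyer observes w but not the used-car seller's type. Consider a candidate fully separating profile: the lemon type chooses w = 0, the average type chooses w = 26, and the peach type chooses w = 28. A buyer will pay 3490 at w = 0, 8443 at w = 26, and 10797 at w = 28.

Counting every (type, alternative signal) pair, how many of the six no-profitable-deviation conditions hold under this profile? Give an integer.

Peach (own payoff 10797 − 142×28 = 6821): to w=0 gives 3490 → no gain ✓; to w=26 gives 8443 − 142×26 = 4751 → no gain ✓.
Lemon (own payoff 3490): to w=26 gives 8443 − 452×26 = -3309 → no gain ✓; to w=28 gives 10797 − 452×28 = -1859 → no gain ✓.
Average (own payoff 8443 − 262×26 = 1631): to w=0 gives 3490 → profitable ✗; to w=28 gives 10797 − 262×28 = 3461 → profitable ✗.
4 of the 6 constraints hold; not an equilibrium.

4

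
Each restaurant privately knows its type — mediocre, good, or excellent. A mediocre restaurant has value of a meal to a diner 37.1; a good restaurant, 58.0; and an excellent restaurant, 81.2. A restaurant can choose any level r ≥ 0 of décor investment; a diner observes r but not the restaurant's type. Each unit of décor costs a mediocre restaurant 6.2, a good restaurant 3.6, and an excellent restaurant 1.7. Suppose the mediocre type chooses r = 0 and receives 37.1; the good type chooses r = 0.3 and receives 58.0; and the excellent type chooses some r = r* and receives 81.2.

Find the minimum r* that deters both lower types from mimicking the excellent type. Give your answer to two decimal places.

Good type (on-path payoff 58.0 − 3.6×0.3 = 56.92) won't mimic when 56.92 ≥ 81.2 − 3.6·r*, i.e. r* ≥ 6.74.
Mediocre type (on-path payoff 37.1) won't mimic when 37.1 ≥ 81.2 − 6.2·r*, i.e. r* ≥ 7.11.
Both must hold, so r* = max(7.11, 6.74) = 7.11. The mediocre type's constraint binds.

7.11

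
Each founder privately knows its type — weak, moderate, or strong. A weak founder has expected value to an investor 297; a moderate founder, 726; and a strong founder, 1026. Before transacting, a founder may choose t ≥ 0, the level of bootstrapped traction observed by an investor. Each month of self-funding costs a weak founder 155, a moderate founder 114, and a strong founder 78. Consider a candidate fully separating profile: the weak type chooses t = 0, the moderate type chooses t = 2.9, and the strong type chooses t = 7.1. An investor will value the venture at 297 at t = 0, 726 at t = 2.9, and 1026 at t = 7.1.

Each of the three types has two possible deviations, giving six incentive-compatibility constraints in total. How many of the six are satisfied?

5

Weak (own payoff 297): to t=2.9 gives 726 − 155×2.9 = 276.5 → no gain ✓; to t=7.1 gives 1026 − 155×7.1 = -74.5 → no gain ✓.
Strong (own payoff 1026 − 78×7.1 = 472.2): to t=0 gives 297 → no gain ✓; to t=2.9 gives 726 − 78×2.9 = 499.8 → profitable ✗.
Moderate (own payoff 726 − 114×2.9 = 395.4): to t=0 gives 297 → no gain ✓; to t=7.1 gives 1026 − 114×7.1 = 216.6 → no gain ✓.
5 of the 6 constraints hold; not an equilibrium.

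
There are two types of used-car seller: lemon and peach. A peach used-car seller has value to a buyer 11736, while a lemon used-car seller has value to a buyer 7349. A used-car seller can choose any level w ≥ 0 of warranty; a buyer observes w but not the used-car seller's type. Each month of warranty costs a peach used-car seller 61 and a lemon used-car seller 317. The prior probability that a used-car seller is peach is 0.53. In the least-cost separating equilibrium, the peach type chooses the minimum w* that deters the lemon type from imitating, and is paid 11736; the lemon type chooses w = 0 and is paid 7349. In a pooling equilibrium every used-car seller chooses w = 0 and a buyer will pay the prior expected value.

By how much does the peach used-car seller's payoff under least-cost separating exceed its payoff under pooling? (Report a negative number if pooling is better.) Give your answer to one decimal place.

1217.7

Least-cost separating signal: w* solves 7349 = 11736 − 317·w*, so w* = (11736 − 7349)/317 ≈ 13.8391.
Peach type's separating payoff: 11736 − 61 × w* = 11736 − 61 × (11736 − 7349)/317 = 11736 − 267607/317 ≈ 10891.814.
Pooling payoff: 0.53 × 11736 + 0.47 × 7349 = 9674.11.
Difference: 10891.814 − 9674.11 = 1217.704, i.e. 1217.7 to one decimal place.
The peach type prefers to separate.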